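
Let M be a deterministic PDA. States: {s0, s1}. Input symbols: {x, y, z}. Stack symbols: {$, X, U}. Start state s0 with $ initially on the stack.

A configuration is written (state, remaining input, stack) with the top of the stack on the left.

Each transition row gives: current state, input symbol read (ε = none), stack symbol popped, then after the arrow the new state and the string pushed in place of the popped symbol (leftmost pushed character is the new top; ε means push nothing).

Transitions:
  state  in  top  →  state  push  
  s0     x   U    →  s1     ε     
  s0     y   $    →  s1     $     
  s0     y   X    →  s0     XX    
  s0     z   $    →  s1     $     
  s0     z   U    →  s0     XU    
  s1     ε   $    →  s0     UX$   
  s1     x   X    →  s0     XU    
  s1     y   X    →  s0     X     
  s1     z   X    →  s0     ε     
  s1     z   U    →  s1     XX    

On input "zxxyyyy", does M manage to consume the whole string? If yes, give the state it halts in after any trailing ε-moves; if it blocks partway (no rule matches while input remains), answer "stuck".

s0

(s0, zxxyyyy, $)
  read z, top $: go to s1, push $ → (s1, xxyyyy, $)
  ε-move, top $: go to s0, push UX$ → (s0, xxyyyy, UX$)
  read x, top U: go to s1, push ε → (s1, xyyyy, X$)
  read x, top X: go to s0, push XU → (s0, yyyy, XU$)
  read y, top X: go to s0, push XX → (s0, yyy, XXU$)
  read y, top X: go to s0, push XX → (s0, yy, XXXU$)
  read y, top X: go to s0, push XX → (s0, y, XXXXU$)
  read y, top X: go to s0, push XX → (s0, ε, XXXXXU$)
All input consumed; M is in state s0.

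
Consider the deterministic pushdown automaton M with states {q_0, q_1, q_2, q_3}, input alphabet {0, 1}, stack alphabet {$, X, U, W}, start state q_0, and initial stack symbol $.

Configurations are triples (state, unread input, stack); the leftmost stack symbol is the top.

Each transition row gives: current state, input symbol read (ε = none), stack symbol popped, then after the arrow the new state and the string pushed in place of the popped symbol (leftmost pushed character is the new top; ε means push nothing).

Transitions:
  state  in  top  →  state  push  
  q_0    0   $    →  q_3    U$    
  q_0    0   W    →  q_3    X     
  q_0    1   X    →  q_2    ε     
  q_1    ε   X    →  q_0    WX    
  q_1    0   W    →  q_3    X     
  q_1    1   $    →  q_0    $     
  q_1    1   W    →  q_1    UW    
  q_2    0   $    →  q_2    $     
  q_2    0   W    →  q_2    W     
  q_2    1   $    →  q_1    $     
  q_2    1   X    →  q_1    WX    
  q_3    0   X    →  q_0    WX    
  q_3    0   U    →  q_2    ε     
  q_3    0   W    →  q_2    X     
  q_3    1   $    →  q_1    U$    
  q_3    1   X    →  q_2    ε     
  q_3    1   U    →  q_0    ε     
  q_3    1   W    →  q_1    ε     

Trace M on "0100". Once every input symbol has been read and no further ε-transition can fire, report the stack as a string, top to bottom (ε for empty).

(q_0, 0100, $)
  read 0, top $: go to q_3, push U$ → (q_3, 100, U$)
  read 1, top U: go to q_0, push ε → (q_0, 00, $)
  read 0, top $: go to q_3, push U$ → (q_3, 0, U$)
  read 0, top U: go to q_2, push ε → (q_2, ε, $)
All input consumed in state q_2 with stack $.

$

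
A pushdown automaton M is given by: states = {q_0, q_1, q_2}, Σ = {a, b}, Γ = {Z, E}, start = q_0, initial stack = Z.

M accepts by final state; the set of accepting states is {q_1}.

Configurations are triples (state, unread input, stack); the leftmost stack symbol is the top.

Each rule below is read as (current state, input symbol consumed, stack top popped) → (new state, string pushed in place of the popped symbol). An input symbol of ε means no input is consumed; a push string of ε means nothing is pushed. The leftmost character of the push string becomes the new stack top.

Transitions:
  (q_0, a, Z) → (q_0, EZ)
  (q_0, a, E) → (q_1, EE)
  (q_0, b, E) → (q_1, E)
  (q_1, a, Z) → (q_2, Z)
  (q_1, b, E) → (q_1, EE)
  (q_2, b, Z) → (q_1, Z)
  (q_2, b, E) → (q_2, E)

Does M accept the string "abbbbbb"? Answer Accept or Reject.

Accept

One accepting computation: (q_0, abbbbbb, Z) ⊢ (q_0, bbbbbb, EZ) ⊢ (q_1, bbbbb, EZ) ⊢ (q_1, bbbb, EEZ) ⊢ (q_1, bbb, EEEZ) ⊢ (q_1, bb, EEEEZ) ⊢ (q_1, b, EEEEEZ) ⊢ (q_1, ε, EEEEEEZ)
All input consumed and state q_1 ∈ F.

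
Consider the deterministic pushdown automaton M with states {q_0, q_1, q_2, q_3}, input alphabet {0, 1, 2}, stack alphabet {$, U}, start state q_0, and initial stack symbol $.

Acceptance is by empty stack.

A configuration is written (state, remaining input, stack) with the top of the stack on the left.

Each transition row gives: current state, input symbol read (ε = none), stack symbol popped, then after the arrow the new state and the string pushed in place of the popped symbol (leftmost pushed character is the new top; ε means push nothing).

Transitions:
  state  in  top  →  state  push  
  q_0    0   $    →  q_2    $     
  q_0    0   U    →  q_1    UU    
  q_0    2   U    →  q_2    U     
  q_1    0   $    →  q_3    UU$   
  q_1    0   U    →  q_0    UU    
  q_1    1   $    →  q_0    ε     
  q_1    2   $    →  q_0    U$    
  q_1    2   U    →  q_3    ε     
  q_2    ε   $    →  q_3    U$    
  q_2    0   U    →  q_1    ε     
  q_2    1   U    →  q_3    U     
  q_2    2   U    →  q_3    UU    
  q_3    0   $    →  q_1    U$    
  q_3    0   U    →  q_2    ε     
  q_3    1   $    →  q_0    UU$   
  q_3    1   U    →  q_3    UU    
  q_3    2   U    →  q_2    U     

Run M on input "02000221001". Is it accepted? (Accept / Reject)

(q_0, 02000221001, $)
  read 0, top $: go to q_2, push $ → (q_2, 2000221001, $)
  ε-move, top $: go to q_3, push U$ → (q_3, 2000221001, U$)
  read 2, top U: go to q_2, push U → (q_2, 000221001, U$)
  read 0, top U: go to q_1, push ε → (q_1, 00221001, $)
  read 0, top $: go to q_3, push UU$ → (q_3, 0221001, UU$)
  read 0, top U: go to q_2, push ε → (q_2, 221001, U$)
  read 2, top U: go to q_3, push UU → (q_3, 21001, UU$)
  read 2, top U: go to q_2, push U → (q_2, 1001, UU$)
  read 1, top U: go to q_3, push U → (q_3, 001, UU$)
  read 0, top U: go to q_2, push ε → (q_2, 01, U$)
  read 0, top U: go to q_1, push ε → (q_1, 1, $)
  read 1, top $: go to q_0, push ε → (q_0, ε, ε)
All input consumed and the stack is empty.

Accept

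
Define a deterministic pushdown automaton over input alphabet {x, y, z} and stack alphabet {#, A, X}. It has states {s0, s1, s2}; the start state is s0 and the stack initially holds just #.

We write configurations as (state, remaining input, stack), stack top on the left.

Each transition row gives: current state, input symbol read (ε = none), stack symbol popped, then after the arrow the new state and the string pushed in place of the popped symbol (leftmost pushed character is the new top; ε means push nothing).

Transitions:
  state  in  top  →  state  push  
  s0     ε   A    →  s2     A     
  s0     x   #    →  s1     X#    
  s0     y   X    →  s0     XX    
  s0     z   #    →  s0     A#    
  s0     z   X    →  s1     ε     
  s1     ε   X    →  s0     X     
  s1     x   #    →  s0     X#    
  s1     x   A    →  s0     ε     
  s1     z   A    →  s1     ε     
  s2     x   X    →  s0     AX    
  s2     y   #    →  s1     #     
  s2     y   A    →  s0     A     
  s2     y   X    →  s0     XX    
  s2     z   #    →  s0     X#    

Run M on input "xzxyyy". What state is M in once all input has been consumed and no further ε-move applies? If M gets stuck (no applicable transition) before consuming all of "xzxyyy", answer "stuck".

s0

(s0, xzxyyy, #)
  read x, top #: go to s1, push X# → (s1, zxyyy, X#)
  ε-move, top X: go to s0, push X → (s0, zxyyy, X#)
  read z, top X: go to s1, push ε → (s1, xyyy, #)
  read x, top #: go to s0, push X# → (s0, yyy, X#)
  read y, top X: go to s0, push XX → (s0, yy, XX#)
  read y, top X: go to s0, push XX → (s0, y, XXX#)
  read y, top X: go to s0, push XX → (s0, ε, XXXX#)
All input consumed; M is in state s0.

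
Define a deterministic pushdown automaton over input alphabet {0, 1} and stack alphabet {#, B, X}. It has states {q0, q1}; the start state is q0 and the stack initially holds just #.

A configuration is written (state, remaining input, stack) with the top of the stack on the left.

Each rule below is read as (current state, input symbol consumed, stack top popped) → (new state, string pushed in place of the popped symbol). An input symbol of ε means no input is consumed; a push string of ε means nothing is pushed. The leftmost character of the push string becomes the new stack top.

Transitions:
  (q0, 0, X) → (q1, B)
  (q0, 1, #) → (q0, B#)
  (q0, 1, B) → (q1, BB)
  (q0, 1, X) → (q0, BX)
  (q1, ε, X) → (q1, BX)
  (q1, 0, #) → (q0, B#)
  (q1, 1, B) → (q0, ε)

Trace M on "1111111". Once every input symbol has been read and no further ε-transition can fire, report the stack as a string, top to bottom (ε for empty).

B#

(q0, 1111111, #) ⊢ (q0, 111111, B#) ⊢ (q1, 11111, BB#) ⊢ (q0, 1111, B#) ⊢ (q1, 111, BB#) ⊢ (q0, 11, B#) ⊢ (q1, 1, BB#) ⊢ (q0, ε, B#)
All input consumed in state q0 with stack B#.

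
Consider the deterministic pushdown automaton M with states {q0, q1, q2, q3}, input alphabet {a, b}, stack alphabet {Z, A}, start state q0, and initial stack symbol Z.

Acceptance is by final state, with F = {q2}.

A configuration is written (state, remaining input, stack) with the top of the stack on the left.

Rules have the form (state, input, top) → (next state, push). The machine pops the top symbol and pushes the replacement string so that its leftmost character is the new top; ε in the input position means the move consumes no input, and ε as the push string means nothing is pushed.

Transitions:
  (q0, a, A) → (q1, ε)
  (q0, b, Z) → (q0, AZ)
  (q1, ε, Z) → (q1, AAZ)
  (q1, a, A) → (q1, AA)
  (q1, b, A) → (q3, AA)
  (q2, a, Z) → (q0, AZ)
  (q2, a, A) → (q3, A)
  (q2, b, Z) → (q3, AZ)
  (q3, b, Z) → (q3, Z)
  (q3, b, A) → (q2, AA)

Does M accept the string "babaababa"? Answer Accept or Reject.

(q0, babaababa, Z)
  read b, top Z: go to q0, push AZ → (q0, abaababa, AZ)
  read a, top A: go to q1, push ε → (q1, baababa, Z)
  ε-move, top Z: go to q1, push AAZ → (q1, baababa, AAZ)
  read b, top A: go to q3, push AA → (q3, aababa, AAAZ)
No transition applies at (q3, aababa, AAAZ); input not fully consumed.

Reject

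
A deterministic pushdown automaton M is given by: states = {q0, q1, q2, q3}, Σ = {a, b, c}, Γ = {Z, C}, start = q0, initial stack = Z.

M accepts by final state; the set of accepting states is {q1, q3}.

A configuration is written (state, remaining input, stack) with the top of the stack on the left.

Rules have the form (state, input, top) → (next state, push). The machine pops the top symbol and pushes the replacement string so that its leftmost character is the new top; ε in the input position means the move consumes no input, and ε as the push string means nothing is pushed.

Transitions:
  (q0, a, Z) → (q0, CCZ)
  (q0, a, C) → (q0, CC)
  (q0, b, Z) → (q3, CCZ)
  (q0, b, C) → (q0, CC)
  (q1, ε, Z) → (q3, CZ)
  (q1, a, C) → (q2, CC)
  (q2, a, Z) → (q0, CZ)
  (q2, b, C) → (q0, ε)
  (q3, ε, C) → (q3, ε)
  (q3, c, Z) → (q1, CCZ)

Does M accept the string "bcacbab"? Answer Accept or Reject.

(q0, bcacbab, Z)
  read b, top Z: go to q3, push CCZ → (q3, cacbab, CCZ)
  ε-move, top C: go to q3, push ε → (q3, cacbab, CZ)
  ε-move, top C: go to q3, push ε → (q3, cacbab, Z)
  read c, top Z: go to q1, push CCZ → (q1, acbab, CCZ)
  read a, top C: go to q2, push CC → (q2, cbab, CCCZ)
No transition applies at (q2, cbab, CCCZ); input not fully consumed.

Reject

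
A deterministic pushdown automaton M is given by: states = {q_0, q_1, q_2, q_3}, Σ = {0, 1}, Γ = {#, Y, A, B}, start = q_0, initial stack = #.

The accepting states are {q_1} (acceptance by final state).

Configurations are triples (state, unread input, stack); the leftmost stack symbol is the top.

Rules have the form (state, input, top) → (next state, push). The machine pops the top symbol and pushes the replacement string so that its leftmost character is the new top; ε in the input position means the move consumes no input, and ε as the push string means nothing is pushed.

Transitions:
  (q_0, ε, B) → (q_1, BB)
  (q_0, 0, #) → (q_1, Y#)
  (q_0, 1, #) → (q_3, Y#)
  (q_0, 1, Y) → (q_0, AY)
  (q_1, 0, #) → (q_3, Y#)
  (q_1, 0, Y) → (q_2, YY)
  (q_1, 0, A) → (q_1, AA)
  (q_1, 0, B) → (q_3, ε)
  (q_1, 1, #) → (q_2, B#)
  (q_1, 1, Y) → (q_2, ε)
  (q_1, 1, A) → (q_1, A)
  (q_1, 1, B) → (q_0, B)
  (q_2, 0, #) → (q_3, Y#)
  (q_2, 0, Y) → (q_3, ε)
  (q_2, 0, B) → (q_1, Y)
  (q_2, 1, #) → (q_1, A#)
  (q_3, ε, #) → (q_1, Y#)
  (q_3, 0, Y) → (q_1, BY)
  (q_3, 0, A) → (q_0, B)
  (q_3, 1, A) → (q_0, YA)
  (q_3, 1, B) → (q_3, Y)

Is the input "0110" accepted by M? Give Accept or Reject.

(q_0, 0110, #) ⊢ (q_1, 110, Y#) ⊢ (q_2, 10, #) ⊢ (q_1, 0, A#) ⊢ (q_1, ε, AA#)
All input consumed; state q_1 ∈ F.

Accept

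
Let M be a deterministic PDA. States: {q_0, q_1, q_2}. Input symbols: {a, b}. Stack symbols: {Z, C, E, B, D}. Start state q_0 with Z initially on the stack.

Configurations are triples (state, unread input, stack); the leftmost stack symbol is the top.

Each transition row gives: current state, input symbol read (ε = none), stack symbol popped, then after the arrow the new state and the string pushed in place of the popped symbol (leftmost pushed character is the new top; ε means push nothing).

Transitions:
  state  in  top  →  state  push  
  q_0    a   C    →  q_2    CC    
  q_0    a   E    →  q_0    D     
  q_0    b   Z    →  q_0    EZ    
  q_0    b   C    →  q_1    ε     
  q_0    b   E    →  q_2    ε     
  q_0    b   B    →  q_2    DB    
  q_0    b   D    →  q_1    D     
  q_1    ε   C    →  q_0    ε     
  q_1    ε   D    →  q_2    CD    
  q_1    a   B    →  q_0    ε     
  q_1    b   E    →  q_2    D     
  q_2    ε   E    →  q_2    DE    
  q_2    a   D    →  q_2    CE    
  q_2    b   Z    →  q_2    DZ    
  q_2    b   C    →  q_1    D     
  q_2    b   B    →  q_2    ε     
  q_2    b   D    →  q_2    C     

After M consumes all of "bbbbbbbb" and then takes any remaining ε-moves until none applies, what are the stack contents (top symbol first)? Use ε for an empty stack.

(q_0, bbbbbbbb, Z) ⊢ (q_0, bbbbbbb, EZ) ⊢ (q_2, bbbbbb, Z) ⊢ (q_2, bbbbb, DZ) ⊢ (q_2, bbbb, CZ) ⊢ (q_1, bbb, DZ) ⊢ (q_2, bbb, CDZ) ⊢ (q_1, bb, DDZ) ⊢ (q_2, bb, CDDZ) ⊢ (q_1, b, DDDZ) ⊢ (q_2, b, CDDDZ) ⊢ (q_1, ε, DDDDZ) ⊢ (q_2, ε, CDDDDZ)
All input consumed in state q_2 with stack CDDDDZ.

CDDDDZ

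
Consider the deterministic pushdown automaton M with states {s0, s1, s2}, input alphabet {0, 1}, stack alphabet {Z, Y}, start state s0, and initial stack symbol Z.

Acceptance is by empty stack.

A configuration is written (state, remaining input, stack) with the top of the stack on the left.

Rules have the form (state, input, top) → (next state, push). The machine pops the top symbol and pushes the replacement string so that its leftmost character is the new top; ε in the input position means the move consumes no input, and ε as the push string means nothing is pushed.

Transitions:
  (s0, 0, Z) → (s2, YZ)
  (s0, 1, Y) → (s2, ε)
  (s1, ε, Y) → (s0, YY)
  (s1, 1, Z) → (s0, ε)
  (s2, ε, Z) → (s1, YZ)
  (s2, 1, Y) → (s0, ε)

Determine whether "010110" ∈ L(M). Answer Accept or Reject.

Reject

(s0, 010110, Z)
  read 0, top Z: go to s2, push YZ → (s2, 10110, YZ)
  read 1, top Y: go to s0, push ε → (s0, 0110, Z)
  read 0, top Z: go to s2, push YZ → (s2, 110, YZ)
  read 1, top Y: go to s0, push ε → (s0, 10, Z)
No transition applies at (s0, 10, Z); input not fully consumed.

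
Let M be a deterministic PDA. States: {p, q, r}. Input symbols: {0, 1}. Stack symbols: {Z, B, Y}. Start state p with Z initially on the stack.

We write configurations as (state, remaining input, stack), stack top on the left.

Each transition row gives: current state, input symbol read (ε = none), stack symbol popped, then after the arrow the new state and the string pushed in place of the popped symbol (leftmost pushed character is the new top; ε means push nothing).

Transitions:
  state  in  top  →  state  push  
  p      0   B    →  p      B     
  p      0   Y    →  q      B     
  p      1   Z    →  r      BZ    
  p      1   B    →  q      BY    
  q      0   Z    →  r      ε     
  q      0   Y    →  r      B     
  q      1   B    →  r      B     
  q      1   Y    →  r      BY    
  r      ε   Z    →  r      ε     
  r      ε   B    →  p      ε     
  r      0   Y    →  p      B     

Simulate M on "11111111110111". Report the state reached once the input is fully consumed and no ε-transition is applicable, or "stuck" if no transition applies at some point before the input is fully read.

stuck

(p, 11111111110111, Z)
  read 1, top Z: go to r, push BZ → (r, 1111111110111, BZ)
  ε-move, top B: go to p, push ε → (p, 1111111110111, Z)
  read 1, top Z: go to r, push BZ → (r, 111111110111, BZ)
  ε-move, top B: go to p, push ε → (p, 111111110111, Z)
  read 1, top Z: go to r, push BZ → (r, 11111110111, BZ)
  ε-move, top B: go to p, push ε → (p, 11111110111, Z)
  read 1, top Z: go to r, push BZ → (r, 1111110111, BZ)
  ε-move, top B: go to p, push ε → (p, 1111110111, Z)
  read 1, top Z: go to r, push BZ → (r, 111110111, BZ)
  ε-move, top B: go to p, push ε → (p, 111110111, Z)
  read 1, top Z: go to r, push BZ → (r, 11110111, BZ)
  ε-move, top B: go to p, push ε → (p, 11110111, Z)
  read 1, top Z: go to r, push BZ → (r, 1110111, BZ)
  ε-move, top B: go to p, push ε → (p, 1110111, Z)
  read 1, top Z: go to r, push BZ → (r, 110111, BZ)
  ε-move, top B: go to p, push ε → (p, 110111, Z)
  read 1, top Z: go to r, push BZ → (r, 10111, BZ)
  ε-move, top B: go to p, push ε → (p, 10111, Z)
  read 1, top Z: go to r, push BZ → (r, 0111, BZ)
  ε-move, top B: go to p, push ε → (p, 0111, Z)
No transition for (p, 0, top Z); M blocks with input 0111 remaining.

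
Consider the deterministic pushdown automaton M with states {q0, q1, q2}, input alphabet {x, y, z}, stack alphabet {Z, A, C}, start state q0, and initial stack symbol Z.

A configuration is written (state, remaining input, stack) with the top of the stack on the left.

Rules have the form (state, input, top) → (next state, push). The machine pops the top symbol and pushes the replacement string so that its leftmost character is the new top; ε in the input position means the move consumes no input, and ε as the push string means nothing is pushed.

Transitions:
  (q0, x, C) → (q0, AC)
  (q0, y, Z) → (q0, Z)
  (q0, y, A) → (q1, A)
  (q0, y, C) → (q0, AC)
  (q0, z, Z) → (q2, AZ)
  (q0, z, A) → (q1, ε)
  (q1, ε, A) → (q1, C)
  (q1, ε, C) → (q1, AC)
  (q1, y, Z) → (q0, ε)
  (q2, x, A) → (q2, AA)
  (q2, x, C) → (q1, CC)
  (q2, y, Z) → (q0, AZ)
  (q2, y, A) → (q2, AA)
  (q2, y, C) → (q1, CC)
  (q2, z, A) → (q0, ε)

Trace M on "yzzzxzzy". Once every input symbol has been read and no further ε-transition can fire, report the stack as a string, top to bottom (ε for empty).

(q0, yzzzxzzy, Z)
  read y, top Z: go to q0, push Z → (q0, zzzxzzy, Z)
  read z, top Z: go to q2, push AZ → (q2, zzxzzy, AZ)
  read z, top A: go to q0, push ε → (q0, zxzzy, Z)
  read z, top Z: go to q2, push AZ → (q2, xzzy, AZ)
  read x, top A: go to q2, push AA → (q2, zzy, AAZ)
  read z, top A: go to q0, push ε → (q0, zy, AZ)
  read z, top A: go to q1, push ε → (q1, y, Z)
  read y, top Z: go to q0, push ε → (q0, ε, ε)
All input consumed in state q0 with stack ε.

ε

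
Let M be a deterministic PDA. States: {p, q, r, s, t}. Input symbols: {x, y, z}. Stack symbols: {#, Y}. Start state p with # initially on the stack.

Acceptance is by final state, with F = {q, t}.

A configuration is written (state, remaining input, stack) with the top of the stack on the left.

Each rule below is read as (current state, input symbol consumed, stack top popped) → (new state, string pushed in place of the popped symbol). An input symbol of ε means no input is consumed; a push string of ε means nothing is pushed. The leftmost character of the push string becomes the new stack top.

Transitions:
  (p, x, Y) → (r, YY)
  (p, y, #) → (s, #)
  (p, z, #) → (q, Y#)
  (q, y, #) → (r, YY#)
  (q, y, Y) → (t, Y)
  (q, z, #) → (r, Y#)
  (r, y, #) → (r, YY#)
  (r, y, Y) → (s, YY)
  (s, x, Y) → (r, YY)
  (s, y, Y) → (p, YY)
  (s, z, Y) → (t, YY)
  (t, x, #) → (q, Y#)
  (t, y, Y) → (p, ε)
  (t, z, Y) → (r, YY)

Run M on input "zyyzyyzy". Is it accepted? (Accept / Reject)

(p, zyyzyyzy, #) ⊢ (q, yyzyyzy, Y#) ⊢ (t, yzyyzy, Y#) ⊢ (p, zyyzy, #) ⊢ (q, yyzy, Y#) ⊢ (t, yzy, Y#) ⊢ (p, zy, #) ⊢ (q, y, Y#) ⊢ (t, ε, Y#)
All input consumed; state t ∈ F.

Accept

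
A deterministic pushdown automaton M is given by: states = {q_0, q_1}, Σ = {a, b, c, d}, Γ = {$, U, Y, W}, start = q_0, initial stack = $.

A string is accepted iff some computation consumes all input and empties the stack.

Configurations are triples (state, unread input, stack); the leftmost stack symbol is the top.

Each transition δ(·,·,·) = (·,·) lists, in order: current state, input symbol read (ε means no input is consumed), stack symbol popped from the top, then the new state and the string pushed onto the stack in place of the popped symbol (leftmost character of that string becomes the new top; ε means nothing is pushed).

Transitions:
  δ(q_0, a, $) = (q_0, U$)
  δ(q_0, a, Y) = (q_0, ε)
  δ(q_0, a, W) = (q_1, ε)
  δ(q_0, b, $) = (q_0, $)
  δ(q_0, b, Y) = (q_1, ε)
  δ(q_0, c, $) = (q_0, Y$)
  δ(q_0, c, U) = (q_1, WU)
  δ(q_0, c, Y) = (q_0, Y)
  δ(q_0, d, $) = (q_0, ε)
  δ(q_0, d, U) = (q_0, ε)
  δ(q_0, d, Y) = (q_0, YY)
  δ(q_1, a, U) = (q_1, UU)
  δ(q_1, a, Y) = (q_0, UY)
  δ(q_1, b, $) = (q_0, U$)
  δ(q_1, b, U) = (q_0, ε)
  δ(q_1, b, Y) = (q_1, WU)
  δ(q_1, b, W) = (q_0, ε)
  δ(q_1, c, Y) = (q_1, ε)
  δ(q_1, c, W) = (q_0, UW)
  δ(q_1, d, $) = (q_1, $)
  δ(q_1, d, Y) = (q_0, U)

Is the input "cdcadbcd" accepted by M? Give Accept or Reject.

Reject

(q_0, cdcadbcd, $)
  read c, top $: go to q_0, push Y$ → (q_0, dcadbcd, Y$)
  read d, top Y: go to q_0, push YY → (q_0, cadbcd, YY$)
  read c, top Y: go to q_0, push Y → (q_0, adbcd, YY$)
  read a, top Y: go to q_0, push ε → (q_0, dbcd, Y$)
  read d, top Y: go to q_0, push YY → (q_0, bcd, YY$)
  read b, top Y: go to q_1, push ε → (q_1, cd, Y$)
  read c, top Y: go to q_1, push ε → (q_1, d, $)
  read d, top $: go to q_1, push $ → (q_1, ε, $)
All input consumed; stack is $, not empty, and no further ε-move applies.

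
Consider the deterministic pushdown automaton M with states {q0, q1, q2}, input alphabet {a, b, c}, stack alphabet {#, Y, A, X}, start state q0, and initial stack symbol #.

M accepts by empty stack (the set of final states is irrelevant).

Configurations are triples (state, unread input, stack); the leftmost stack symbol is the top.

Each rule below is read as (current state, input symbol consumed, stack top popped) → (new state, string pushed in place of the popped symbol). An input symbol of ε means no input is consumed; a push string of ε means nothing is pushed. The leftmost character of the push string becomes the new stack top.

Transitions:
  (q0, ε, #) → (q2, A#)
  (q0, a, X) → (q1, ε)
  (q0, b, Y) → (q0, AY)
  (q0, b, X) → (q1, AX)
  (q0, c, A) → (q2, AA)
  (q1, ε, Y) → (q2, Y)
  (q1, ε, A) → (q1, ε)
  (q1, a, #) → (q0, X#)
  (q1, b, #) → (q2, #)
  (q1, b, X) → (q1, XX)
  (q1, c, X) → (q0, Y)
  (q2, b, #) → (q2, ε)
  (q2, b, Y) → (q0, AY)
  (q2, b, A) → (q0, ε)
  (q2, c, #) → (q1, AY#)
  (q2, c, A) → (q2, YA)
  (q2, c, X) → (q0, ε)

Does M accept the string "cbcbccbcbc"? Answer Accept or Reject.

Reject

(q0, cbcbccbcbc, #)
  ε-move, top #: go to q2, push A# → (q2, cbcbccbcbc, A#)
  read c, top A: go to q2, push YA → (q2, bcbccbcbc, YA#)
  read b, top Y: go to q0, push AY → (q0, cbccbcbc, AYA#)
  read c, top A: go to q2, push AA → (q2, bccbcbc, AAYA#)
  read b, top A: go to q0, push ε → (q0, ccbcbc, AYA#)
  read c, top A: go to q2, push AA → (q2, cbcbc, AAYA#)
  read c, top A: go to q2, push YA → (q2, bcbc, YAAYA#)
  read b, top Y: go to q0, push AY → (q0, cbc, AYAAYA#)
  read c, top A: go to q2, push AA → (q2, bc, AAYAAYA#)
  read b, top A: go to q0, push ε → (q0, c, AYAAYA#)
  read c, top A: go to q2, push AA → (q2, ε, AAYAAYA#)
All input consumed; stack is AAYAAYA#, not empty, and no further ε-move applies.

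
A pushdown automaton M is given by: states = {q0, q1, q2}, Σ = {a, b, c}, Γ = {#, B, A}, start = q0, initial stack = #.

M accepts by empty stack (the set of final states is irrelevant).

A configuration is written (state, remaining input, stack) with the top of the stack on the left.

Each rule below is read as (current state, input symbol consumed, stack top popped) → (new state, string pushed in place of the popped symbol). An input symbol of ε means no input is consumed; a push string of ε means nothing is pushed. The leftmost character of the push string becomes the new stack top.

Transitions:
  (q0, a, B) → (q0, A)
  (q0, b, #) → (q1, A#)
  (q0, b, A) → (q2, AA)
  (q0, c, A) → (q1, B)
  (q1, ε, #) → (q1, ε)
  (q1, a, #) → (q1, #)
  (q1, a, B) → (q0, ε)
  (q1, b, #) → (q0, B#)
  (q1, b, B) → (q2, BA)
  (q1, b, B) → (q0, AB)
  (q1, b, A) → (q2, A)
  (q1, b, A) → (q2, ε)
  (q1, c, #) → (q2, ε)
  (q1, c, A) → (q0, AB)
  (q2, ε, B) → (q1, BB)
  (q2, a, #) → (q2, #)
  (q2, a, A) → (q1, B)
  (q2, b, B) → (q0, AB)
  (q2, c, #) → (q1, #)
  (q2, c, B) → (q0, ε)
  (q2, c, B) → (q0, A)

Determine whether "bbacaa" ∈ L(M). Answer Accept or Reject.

Accept

One accepting computation: (q0, bbacaa, #) ⊢ (q1, bacaa, A#) ⊢ (q2, acaa, #) ⊢ (q2, caa, #) ⊢ (q1, aa, #) ⊢ (q1, a, #) ⊢ (q1, ε, #) ⊢ (q1, ε, ε)
All input consumed and the stack is empty.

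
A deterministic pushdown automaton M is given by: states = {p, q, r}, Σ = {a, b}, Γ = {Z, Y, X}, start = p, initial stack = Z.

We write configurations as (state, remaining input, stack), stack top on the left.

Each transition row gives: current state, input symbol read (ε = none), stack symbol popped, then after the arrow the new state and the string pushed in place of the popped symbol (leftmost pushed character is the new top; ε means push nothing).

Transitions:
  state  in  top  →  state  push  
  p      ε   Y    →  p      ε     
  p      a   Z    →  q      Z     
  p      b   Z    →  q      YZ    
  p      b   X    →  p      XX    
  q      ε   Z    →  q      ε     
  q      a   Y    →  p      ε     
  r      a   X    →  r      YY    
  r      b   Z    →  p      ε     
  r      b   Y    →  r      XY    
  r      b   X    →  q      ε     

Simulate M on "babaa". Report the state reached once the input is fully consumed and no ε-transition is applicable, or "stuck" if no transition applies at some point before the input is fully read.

q

(p, babaa, Z)
  read b, top Z: go to q, push YZ → (q, abaa, YZ)
  read a, top Y: go to p, push ε → (p, baa, Z)
  read b, top Z: go to q, push YZ → (q, aa, YZ)
  read a, top Y: go to p, push ε → (p, a, Z)
  read a, top Z: go to q, push Z → (q, ε, Z)
  ε-move, top Z: go to q, push ε → (q, ε, ε)
All input consumed; M is in state q.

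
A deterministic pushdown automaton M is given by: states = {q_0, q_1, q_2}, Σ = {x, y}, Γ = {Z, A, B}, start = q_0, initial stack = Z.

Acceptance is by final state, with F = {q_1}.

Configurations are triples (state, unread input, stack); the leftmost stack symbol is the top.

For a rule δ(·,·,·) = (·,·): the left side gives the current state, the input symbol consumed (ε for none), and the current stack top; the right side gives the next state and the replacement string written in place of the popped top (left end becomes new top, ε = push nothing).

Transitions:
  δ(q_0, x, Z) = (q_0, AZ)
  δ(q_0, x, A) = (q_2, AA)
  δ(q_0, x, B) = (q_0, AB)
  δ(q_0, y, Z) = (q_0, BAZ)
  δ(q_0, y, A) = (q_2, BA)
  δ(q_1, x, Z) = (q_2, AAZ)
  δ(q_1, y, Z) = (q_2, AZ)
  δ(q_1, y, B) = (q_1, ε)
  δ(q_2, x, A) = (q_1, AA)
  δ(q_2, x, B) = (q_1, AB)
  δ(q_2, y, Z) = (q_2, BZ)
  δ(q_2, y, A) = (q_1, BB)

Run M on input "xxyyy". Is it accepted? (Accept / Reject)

(q_0, xxyyy, Z)
  read x, top Z: go to q_0, push AZ → (q_0, xyyy, AZ)
  read x, top A: go to q_2, push AA → (q_2, yyy, AAZ)
  read y, top A: go to q_1, push BB → (q_1, yy, BBAZ)
  read y, top B: go to q_1, push ε → (q_1, y, BAZ)
  read y, top B: go to q_1, push ε → (q_1, ε, AZ)
All input consumed; state q_1 ∈ F.

Accept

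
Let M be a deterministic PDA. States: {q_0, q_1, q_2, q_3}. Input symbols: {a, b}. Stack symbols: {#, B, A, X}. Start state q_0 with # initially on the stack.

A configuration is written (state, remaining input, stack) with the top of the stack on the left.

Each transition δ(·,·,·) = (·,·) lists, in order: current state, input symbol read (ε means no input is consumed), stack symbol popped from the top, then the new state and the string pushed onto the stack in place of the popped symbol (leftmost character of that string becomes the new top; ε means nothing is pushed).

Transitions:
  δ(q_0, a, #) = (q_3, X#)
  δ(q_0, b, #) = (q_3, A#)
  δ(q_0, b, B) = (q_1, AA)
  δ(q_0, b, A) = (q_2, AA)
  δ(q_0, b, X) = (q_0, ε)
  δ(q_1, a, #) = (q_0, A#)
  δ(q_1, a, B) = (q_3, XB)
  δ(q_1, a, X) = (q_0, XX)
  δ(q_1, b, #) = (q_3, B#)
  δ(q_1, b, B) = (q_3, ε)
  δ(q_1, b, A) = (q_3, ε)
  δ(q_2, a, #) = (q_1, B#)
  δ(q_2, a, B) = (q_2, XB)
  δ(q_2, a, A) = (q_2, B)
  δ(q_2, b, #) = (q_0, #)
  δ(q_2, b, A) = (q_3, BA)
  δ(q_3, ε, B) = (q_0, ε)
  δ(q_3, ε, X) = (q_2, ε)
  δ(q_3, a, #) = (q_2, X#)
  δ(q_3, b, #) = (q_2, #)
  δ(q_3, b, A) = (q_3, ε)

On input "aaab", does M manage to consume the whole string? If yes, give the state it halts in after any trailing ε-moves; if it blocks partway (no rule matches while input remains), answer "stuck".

(q_0, aaab, #)
  read a, top #: go to q_3, push X# → (q_3, aab, X#)
  ε-move, top X: go to q_2, push ε → (q_2, aab, #)
  read a, top #: go to q_1, push B# → (q_1, ab, B#)
  read a, top B: go to q_3, push XB → (q_3, b, XB#)
  ε-move, top X: go to q_2, push ε → (q_2, b, B#)
No transition for (q_2, b, top B); M blocks with input b remaining.

stuck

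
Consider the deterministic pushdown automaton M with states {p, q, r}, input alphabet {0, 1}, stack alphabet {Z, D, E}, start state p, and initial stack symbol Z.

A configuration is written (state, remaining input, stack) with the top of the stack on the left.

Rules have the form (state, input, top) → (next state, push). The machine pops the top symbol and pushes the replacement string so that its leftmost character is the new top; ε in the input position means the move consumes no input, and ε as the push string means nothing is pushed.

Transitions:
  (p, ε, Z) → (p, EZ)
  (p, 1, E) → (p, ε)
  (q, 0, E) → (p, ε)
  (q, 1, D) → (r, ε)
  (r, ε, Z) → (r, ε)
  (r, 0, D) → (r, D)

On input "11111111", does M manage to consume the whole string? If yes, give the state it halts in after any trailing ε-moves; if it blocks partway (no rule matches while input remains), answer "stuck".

(p, 11111111, Z)
  ε-move, top Z: go to p, push EZ → (p, 11111111, EZ)
  read 1, top E: go to p, push ε → (p, 1111111, Z)
  ε-move, top Z: go to p, push EZ → (p, 1111111, EZ)
  read 1, top E: go to p, push ε → (p, 111111, Z)
  ε-move, top Z: go to p, push EZ → (p, 111111, EZ)
  read 1, top E: go to p, push ε → (p, 11111, Z)
  ε-move, top Z: go to p, push EZ → (p, 11111, EZ)
  read 1, top E: go to p, push ε → (p, 1111, Z)
  ε-move, top Z: go to p, push EZ → (p, 1111, EZ)
  read 1, top E: go to p, push ε → (p, 111, Z)
  ε-move, top Z: go to p, push EZ → (p, 111, EZ)
  read 1, top E: go to p, push ε → (p, 11, Z)
  ε-move, top Z: go to p, push EZ → (p, 11, EZ)
  read 1, top E: go to p, push ε → (p, 1, Z)
  ε-move, top Z: go to p, push EZ → (p, 1, EZ)
  read 1, top E: go to p, push ε → (p, ε, Z)
  ε-move, top Z: go to p, push EZ → (p, ε, EZ)
All input consumed; M is in state p.

p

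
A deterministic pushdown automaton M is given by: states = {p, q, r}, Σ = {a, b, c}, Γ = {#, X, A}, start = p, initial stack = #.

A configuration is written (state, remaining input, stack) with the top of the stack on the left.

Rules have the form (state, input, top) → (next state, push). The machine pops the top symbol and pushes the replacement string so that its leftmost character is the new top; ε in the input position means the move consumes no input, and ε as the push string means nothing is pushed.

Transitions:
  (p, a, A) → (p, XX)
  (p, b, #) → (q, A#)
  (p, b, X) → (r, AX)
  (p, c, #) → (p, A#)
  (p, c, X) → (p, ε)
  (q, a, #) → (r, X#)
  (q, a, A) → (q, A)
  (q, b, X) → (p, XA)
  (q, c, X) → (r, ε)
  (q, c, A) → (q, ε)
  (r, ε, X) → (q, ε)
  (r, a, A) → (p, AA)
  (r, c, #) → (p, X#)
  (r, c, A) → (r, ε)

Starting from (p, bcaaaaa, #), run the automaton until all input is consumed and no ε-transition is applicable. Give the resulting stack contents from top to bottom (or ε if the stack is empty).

#

(p, bcaaaaa, #)
  read b, top #: go to q, push A# → (q, caaaaa, A#)
  read c, top A: go to q, push ε → (q, aaaaa, #)
  read a, top #: go to r, push X# → (r, aaaa, X#)
  ε-move, top X: go to q, push ε → (q, aaaa, #)
  read a, top #: go to r, push X# → (r, aaa, X#)
  ε-move, top X: go to q, push ε → (q, aaa, #)
  read a, top #: go to r, push X# → (r, aa, X#)
  ε-move, top X: go to q, push ε → (q, aa, #)
  read a, top #: go to r, push X# → (r, a, X#)
  ε-move, top X: go to q, push ε → (q, a, #)
  read a, top #: go to r, push X# → (r, ε, X#)
  ε-move, top X: go to q, push ε → (q, ε, #)
All input consumed in state q with stack #.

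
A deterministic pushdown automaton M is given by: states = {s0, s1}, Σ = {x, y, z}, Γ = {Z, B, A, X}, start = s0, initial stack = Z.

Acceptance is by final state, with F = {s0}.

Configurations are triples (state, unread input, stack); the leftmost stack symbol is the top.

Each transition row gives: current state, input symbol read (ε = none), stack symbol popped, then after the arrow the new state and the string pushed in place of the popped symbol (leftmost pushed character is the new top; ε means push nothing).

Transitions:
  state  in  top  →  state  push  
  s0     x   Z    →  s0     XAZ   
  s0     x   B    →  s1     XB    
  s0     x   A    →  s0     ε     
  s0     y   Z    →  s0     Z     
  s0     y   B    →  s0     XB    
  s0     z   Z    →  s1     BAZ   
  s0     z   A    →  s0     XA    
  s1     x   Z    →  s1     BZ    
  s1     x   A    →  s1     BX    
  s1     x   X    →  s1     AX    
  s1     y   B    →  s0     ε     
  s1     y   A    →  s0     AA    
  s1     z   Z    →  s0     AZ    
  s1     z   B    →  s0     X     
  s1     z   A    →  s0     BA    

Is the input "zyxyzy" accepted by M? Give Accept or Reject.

(s0, zyxyzy, Z)
  read z, top Z: go to s1, push BAZ → (s1, yxyzy, BAZ)
  read y, top B: go to s0, push ε → (s0, xyzy, AZ)
  read x, top A: go to s0, push ε → (s0, yzy, Z)
  read y, top Z: go to s0, push Z → (s0, zy, Z)
  read z, top Z: go to s1, push BAZ → (s1, y, BAZ)
  read y, top B: go to s0, push ε → (s0, ε, AZ)
All input consumed; state s0 ∈ F.

Accept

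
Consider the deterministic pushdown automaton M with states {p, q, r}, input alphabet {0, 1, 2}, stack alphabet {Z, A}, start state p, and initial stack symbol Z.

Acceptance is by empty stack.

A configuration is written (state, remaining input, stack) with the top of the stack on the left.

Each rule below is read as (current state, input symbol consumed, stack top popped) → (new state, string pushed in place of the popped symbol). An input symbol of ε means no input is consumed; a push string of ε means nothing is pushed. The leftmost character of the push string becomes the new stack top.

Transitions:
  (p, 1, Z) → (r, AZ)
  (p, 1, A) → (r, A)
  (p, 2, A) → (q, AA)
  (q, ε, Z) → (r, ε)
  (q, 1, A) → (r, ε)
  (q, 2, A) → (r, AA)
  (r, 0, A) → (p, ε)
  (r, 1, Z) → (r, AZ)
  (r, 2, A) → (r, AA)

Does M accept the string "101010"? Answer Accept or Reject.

Reject

(p, 101010, Z)
  read 1, top Z: go to r, push AZ → (r, 01010, AZ)
  read 0, top A: go to p, push ε → (p, 1010, Z)
  read 1, top Z: go to r, push AZ → (r, 010, AZ)
  read 0, top A: go to p, push ε → (p, 10, Z)
  read 1, top Z: go to r, push AZ → (r, 0, AZ)
  read 0, top A: go to p, push ε → (p, ε, Z)
All input consumed; stack is Z, not empty, and no further ε-move applies.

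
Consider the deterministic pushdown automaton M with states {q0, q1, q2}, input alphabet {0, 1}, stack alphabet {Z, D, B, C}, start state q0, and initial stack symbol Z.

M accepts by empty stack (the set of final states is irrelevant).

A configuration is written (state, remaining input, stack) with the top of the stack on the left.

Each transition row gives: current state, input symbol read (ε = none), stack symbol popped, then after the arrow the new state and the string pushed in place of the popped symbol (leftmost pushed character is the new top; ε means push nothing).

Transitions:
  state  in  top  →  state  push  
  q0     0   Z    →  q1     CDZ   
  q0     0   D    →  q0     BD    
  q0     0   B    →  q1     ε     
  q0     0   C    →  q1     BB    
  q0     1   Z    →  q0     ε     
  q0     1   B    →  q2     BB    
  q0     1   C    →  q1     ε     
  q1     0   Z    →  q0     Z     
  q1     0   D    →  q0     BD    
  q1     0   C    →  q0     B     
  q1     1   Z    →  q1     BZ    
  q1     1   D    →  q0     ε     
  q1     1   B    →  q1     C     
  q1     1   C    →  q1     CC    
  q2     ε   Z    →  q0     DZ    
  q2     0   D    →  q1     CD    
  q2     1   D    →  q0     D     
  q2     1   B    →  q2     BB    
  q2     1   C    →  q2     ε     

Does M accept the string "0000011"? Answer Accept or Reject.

(q0, 0000011, Z)
  read 0, top Z: go to q1, push CDZ → (q1, 000011, CDZ)
  read 0, top C: go to q0, push B → (q0, 00011, BDZ)
  read 0, top B: go to q1, push ε → (q1, 0011, DZ)
  read 0, top D: go to q0, push BD → (q0, 011, BDZ)
  read 0, top B: go to q1, push ε → (q1, 11, DZ)
  read 1, top D: go to q0, push ε → (q0, 1, Z)
  read 1, top Z: go to q0, push ε → (q0, ε, ε)
All input consumed and the stack is empty.

Accept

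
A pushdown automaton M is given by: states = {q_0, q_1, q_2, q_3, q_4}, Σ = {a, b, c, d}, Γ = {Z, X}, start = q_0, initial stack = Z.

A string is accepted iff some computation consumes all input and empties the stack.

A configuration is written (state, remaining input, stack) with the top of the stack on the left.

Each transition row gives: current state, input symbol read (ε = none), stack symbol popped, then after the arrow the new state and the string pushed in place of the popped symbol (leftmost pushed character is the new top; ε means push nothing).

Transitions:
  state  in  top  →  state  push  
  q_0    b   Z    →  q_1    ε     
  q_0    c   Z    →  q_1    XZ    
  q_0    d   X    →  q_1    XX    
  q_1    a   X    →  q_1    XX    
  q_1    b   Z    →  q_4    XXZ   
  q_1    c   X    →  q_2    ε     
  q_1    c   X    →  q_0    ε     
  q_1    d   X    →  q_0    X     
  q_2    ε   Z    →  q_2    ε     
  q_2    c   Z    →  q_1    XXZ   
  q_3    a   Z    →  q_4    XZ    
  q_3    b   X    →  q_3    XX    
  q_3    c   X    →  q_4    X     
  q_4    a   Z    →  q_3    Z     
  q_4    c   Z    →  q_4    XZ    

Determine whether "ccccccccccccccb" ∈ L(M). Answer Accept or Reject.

Accept

One accepting computation: (q_0, ccccccccccccccb, Z) ⊢ (q_1, cccccccccccccb, XZ) ⊢ (q_0, ccccccccccccb, Z) ⊢ (q_1, cccccccccccb, XZ) ⊢ (q_0, ccccccccccb, Z) ⊢ (q_1, cccccccccb, XZ) ⊢ (q_0, ccccccccb, Z) ⊢ (q_1, cccccccb, XZ) ⊢ (q_0, ccccccb, Z) ⊢ (q_1, cccccb, XZ) ⊢ (q_0, ccccb, Z) ⊢ (q_1, cccb, XZ) ⊢ (q_0, ccb, Z) ⊢ (q_1, cb, XZ) ⊢ (q_0, b, Z) ⊢ (q_1, ε, ε)
All input consumed and the stack is empty.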